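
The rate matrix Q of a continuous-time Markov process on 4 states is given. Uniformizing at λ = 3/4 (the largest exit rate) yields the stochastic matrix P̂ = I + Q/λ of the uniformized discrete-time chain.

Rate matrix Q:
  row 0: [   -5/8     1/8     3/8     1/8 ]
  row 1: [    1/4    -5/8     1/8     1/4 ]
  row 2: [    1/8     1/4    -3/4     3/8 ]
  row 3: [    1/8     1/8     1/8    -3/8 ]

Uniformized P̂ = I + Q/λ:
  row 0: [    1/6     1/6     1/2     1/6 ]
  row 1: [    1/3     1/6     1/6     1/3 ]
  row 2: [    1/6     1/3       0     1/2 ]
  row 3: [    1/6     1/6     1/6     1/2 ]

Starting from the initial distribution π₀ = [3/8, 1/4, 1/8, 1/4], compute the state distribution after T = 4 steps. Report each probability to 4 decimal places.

π = [0.1997, 0.2001, 0.2005, 0.3996]

t=0: π = [0.3750, 0.2500, 0.1250, 0.2500]
t=1: π = [0.2083, 0.1875, 0.2708, 0.3333]
t=2: π = [0.1979, 0.2118, 0.1910, 0.3993]
t=3: π = [0.2020, 0.1985, 0.2008, 0.3987]
t=4: π = [0.1997, 0.2001, 0.2005, 0.3996]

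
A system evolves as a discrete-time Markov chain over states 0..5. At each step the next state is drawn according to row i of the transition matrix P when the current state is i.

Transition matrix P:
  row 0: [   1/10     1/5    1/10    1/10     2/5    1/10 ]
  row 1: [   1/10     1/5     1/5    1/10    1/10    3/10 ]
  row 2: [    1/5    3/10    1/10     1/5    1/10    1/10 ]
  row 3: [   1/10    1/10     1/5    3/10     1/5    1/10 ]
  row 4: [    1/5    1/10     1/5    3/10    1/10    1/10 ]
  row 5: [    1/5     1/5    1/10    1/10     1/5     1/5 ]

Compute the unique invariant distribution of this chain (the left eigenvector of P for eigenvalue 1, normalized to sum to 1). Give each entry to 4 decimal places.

π = [0.1484, 0.1787, 0.1546, 0.1890, 0.1785, 0.1508]

Balance equations π_j = Σ_i π_i·P[i][j]:
  π_0 = 1/10·π_0 + 1/10·π_1 + 1/5·π_2 + 1/10·π_3 + 1/5·π_4 + 1/5·π_5
  π_1 = 1/5·π_0 + 1/5·π_1 + 3/10·π_2 + 1/10·π_3 + 1/10·π_4 + 1/5·π_5
  π_2 = 1/10·π_0 + 1/5·π_1 + 1/10·π_2 + 1/5·π_3 + 1/5·π_4 + 1/10·π_5
  π_3 = 1/10·π_0 + 1/10·π_1 + 1/5·π_2 + 3/10·π_3 + 3/10·π_4 + 1/10·π_5
  π_4 = 2/5·π_0 + 1/10·π_1 + 1/10·π_2 + 1/5·π_3 + 1/10·π_4 + 1/5·π_5
  normalize: π_0 + π_1 + π_2 + π_3 + π_4 + π_5 = 1
Solving the linear system gives exactly π = [1566/10553, 1886/10553, 4895/31659, 1994/10553, 5651/31659, 4775/31659].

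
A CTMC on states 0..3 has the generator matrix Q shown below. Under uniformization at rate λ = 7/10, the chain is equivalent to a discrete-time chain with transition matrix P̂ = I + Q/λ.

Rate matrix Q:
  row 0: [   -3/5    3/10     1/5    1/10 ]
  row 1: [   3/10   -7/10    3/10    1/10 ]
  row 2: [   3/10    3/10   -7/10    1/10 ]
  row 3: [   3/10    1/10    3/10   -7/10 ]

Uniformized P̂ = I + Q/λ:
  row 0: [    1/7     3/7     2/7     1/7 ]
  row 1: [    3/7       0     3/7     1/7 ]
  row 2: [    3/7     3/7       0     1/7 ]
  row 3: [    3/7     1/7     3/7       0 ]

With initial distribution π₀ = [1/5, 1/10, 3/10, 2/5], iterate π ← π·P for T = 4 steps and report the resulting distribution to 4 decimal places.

π = [0.3324, 0.2783, 0.2642, 0.1251]

t=0: π = [0.2000, 0.1000, 0.3000, 0.4000]
t=1: π = [0.3714, 0.2714, 0.2714, 0.0857]
t=2: π = [0.3224, 0.2878, 0.2592, 0.1306]
t=3: π = [0.3364, 0.2679, 0.2714, 0.1242]
t=4: π = [0.3324, 0.2783, 0.2642, 0.1251]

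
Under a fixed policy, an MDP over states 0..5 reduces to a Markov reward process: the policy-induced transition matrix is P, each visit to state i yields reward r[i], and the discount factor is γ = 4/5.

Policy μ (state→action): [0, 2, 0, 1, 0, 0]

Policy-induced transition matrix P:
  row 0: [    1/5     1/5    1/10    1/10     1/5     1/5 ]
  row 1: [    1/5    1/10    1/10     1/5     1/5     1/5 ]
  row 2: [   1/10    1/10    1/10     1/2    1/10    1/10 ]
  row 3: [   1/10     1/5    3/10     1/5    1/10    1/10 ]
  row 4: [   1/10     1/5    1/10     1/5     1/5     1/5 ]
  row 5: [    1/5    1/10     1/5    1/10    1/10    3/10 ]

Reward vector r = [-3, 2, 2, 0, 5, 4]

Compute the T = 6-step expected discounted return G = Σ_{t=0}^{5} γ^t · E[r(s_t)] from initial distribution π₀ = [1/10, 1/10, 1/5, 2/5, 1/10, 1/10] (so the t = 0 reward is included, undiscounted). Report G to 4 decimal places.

t=0: π = [0.1000, 0.1000, 0.2000, 0.4000, 0.1000, 0.1000], E[r] = 1.2000, γ^t·E[r] = 1.200000, running G = 1.200000
t=1: π = [0.1300, 0.1600, 0.1900, 0.2400, 0.1300, 0.1500], E[r] = 1.5600, γ^t·E[r] = 1.248000, running G = 2.448000
t=2: π = [0.1440, 0.1500, 0.1630, 0.2290, 0.1420, 0.1720], E[r] = 1.5920, γ^t·E[r] = 1.018880, running G = 3.466880
t=3: π = [0.1466, 0.1515, 0.1630, 0.2173, 0.1436, 0.1780], E[r] = 1.6192, γ^t·E[r] = 0.829030, running G = 4.295910
t=4: π = [0.1476, 0.1508, 0.1613, 0.2164, 0.1442, 0.1798], E[r] = 1.6211, γ^t·E[r] = 0.664011, running G = 4.959921
t=5: π = [0.1478, 0.1508, 0.1613, 0.2156, 0.1443, 0.1802], E[r] = 1.6228, γ^t·E[r] = 0.531768, running G = 5.491689

G = 5.4917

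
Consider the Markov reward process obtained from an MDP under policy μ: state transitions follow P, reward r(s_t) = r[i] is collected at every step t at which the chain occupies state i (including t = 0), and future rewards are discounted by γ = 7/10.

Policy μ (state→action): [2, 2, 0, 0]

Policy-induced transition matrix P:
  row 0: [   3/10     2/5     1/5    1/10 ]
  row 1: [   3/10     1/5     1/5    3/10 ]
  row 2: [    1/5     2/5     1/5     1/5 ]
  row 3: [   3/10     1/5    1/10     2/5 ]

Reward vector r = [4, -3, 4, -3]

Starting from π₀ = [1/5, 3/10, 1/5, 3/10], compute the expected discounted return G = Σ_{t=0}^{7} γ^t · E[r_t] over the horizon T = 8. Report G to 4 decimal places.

G = 0.1908

t=0: π = [0.2000, 0.3000, 0.2000, 0.3000], E[r] = -0.2000, γ^t·E[r] = -0.200000, running G = -0.200000
t=1: π = [0.2800, 0.2800, 0.1700, 0.2700], E[r] = 0.1500, γ^t·E[r] = 0.105000, running G = -0.095000
t=2: π = [0.2830, 0.2900, 0.1730, 0.2540], E[r] = 0.1920, γ^t·E[r] = 0.094080, running G = -0.000920
t=3: π = [0.2827, 0.2912, 0.1746, 0.2515], E[r] = 0.2011, γ^t·E[r] = 0.068977, running G = 0.068057
t=4: π = [0.2825, 0.2915, 0.1749, 0.2512], E[r] = 0.2017, γ^t·E[r] = 0.048435, running G = 0.116493
t=5: π = [0.2825, 0.2915, 0.1749, 0.2511], E[r] = 0.2018, γ^t·E[r] = 0.033917, running G = 0.150409
t=6: π = [0.2825, 0.2915, 0.1749, 0.2511], E[r] = 0.2018, γ^t·E[r] = 0.023741, running G = 0.174150
t=7: π = [0.2825, 0.2915, 0.1749, 0.2511], E[r] = 0.2018, γ^t·E[r] = 0.016619, running G = 0.190769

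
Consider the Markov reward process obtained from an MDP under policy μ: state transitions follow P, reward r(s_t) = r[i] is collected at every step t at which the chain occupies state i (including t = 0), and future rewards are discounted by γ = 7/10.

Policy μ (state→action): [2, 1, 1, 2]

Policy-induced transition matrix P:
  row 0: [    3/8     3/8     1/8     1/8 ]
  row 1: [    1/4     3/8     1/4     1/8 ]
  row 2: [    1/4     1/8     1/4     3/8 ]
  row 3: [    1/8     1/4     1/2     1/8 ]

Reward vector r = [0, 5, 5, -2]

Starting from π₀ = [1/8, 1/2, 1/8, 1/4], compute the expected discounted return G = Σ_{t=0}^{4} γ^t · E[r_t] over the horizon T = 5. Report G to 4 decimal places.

G = 7.0543

t=0: π = [0.1250, 0.5000, 0.1250, 0.2500], E[r] = 2.6250, γ^t·E[r] = 2.625000, running G = 2.625000
t=1: π = [0.2344, 0.3125, 0.2969, 0.1563], E[r] = 2.7344, γ^t·E[r] = 1.914063, running G = 4.539063
t=2: π = [0.2598, 0.2813, 0.2598, 0.1992], E[r] = 2.3066, γ^t·E[r] = 1.130254, running G = 5.669316
t=3: π = [0.2576, 0.2852, 0.2673, 0.1899], E[r] = 2.3826, γ^t·E[r] = 0.817221, running G = 6.486537
t=4: π = [0.2585, 0.2844, 0.2653, 0.1918], E[r] = 2.3649, γ^t·E[r] = 0.567812, running G = 7.054350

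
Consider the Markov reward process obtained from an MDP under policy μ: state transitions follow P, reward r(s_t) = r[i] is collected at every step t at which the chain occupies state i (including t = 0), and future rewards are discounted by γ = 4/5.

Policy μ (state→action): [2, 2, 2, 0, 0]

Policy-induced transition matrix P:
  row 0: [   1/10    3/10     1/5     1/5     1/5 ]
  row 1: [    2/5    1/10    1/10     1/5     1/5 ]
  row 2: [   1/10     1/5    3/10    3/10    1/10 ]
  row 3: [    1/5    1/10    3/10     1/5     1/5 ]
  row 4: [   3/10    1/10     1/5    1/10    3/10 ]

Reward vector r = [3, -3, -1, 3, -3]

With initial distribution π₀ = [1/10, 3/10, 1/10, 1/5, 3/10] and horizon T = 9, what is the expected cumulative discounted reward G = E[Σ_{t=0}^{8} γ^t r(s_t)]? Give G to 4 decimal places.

G = -1.1565

t=0: π = [0.1000, 0.3000, 0.1000, 0.2000, 0.3000], E[r] = -1.0000, γ^t·E[r] = -1.000000, running G = -1.000000
t=1: π = [0.2700, 0.1300, 0.2000, 0.1800, 0.2200], E[r] = 0.1000, γ^t·E[r] = 0.080000, running G = -0.920000
t=2: π = [0.2010, 0.1740, 0.2250, 0.1980, 0.2020], E[r] = -0.1560, γ^t·E[r] = -0.099840, running G = -1.019840
t=3: π = [0.2124, 0.1627, 0.2249, 0.2023, 0.1977], E[r] = -0.0620, γ^t·E[r] = -0.031744, running G = -1.051584
t=4: π = [0.2086, 0.1650, 0.2265, 0.2027, 0.1973], E[r] = -0.0793, γ^t·E[r] = -0.032481, running G = -1.084065
t=5: π = [0.2092, 0.1644, 0.2264, 0.2029, 0.1971], E[r] = -0.0743, γ^t·E[r] = -0.024361, running G = -1.108426
t=6: π = [0.2090, 0.1645, 0.2265, 0.2029, 0.1971], E[r] = -0.0753, γ^t·E[r] = -0.019740, running G = -1.128167
t=7: π = [0.2091, 0.1645, 0.2265, 0.2029, 0.1971], E[r] = -0.0750, γ^t·E[r] = -0.015737, running G = -1.143903
t=8: π = [0.2090, 0.1645, 0.2265, 0.2029, 0.1971], E[r] = -0.0751, γ^t·E[r] = -0.012598, running G = -1.156501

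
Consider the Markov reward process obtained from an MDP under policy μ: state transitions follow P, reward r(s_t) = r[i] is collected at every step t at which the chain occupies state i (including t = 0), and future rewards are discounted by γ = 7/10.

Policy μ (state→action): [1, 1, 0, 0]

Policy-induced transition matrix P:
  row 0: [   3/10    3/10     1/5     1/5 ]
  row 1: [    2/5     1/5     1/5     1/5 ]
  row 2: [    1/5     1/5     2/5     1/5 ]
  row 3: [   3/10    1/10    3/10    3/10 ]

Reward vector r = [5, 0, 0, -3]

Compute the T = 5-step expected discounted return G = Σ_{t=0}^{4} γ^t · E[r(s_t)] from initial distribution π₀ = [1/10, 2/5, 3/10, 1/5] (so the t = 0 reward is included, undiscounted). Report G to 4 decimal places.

t=0: π = [0.1000, 0.4000, 0.3000, 0.2000], E[r] = -0.1000, γ^t·E[r] = -0.100000, running G = -0.100000
t=1: π = [0.3100, 0.1900, 0.2800, 0.2200], E[r] = 0.8900, γ^t·E[r] = 0.623000, running G = 0.523000
t=2: π = [0.2910, 0.2090, 0.2780, 0.2220], E[r] = 0.7890, γ^t·E[r] = 0.386610, running G = 0.909610
t=3: π = [0.2931, 0.2069, 0.2778, 0.2222], E[r] = 0.7989, γ^t·E[r] = 0.274023, running G = 1.183633
t=4: π = [0.2929, 0.2071, 0.2778, 0.2222], E[r] = 0.7979, γ^t·E[r] = 0.191573, running G = 1.375206

G = 1.3752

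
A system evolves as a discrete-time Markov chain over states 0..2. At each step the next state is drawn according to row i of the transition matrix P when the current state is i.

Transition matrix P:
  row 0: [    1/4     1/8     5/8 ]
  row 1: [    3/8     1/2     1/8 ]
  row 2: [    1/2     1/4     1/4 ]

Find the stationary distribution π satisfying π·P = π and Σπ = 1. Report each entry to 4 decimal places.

π = [0.3729, 0.2712, 0.3559]

Balance equations π_j = Σ_i π_i·P[i][j]:
  π_0 = 1/4·π_0 + 3/8·π_1 + 1/2·π_2
  π_1 = 1/8·π_0 + 1/2·π_1 + 1/4·π_2
  normalize: π_0 + π_1 + π_2 = 1
Solving the linear system gives exactly π = [22/59, 16/59, 21/59].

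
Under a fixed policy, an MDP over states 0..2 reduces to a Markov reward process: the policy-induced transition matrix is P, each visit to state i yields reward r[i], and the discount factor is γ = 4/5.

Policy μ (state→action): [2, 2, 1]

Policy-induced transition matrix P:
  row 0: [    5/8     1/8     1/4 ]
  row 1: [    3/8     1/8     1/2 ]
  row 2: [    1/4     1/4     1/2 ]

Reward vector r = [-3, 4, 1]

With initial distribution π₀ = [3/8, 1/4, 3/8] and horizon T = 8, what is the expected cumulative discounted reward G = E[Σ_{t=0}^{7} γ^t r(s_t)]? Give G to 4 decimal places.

G = -0.3785

t=0: π = [0.3750, 0.2500, 0.3750], E[r] = 0.2500, γ^t·E[r] = 0.250000, running G = 0.250000
t=1: π = [0.4219, 0.1719, 0.4063], E[r] = -0.1719, γ^t·E[r] = -0.137500, running G = 0.112500
t=2: π = [0.4297, 0.1758, 0.3945], E[r] = -0.1914, γ^t·E[r] = -0.122500, running G = -0.010000
t=3: π = [0.4331, 0.1743, 0.3926], E[r] = -0.2095, γ^t·E[r] = -0.107250, running G = -0.117250
t=4: π = [0.4342, 0.1741, 0.3917], E[r] = -0.2146, γ^t·E[r] = -0.087900, running G = -0.205150
t=5: π = [0.4346, 0.1740, 0.3914], E[r] = -0.2164, γ^t·E[r] = -0.070925, running G = -0.276075
t=6: π = [0.4347, 0.1739, 0.3914], E[r] = -0.2171, γ^t·E[r] = -0.056903, running G = -0.332978
t=7: π = [0.4348, 0.1739, 0.3913], E[r] = -0.2173, γ^t·E[r] = -0.045567, running G = -0.378545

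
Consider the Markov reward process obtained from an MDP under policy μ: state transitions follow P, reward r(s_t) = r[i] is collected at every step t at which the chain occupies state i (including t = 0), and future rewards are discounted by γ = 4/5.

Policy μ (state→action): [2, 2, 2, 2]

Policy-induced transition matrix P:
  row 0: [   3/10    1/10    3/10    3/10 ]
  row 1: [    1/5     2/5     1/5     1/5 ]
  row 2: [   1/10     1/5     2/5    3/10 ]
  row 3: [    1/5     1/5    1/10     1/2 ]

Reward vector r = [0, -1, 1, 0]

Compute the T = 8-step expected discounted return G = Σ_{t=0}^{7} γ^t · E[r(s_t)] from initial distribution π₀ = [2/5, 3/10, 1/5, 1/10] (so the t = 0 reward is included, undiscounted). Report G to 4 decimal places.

G = -0.0314

t=0: π = [0.4000, 0.3000, 0.2000, 0.1000], E[r] = -0.1000, γ^t·E[r] = -0.100000, running G = -0.100000
t=1: π = [0.2200, 0.2200, 0.2700, 0.2900], E[r] = 0.0500, γ^t·E[r] = 0.040000, running G = -0.060000
t=2: π = [0.1950, 0.2220, 0.2470, 0.3360], E[r] = 0.0250, γ^t·E[r] = 0.016000, running G = -0.044000
t=3: π = [0.1948, 0.2249, 0.2353, 0.3450], E[r] = 0.0104, γ^t·E[r] = 0.005325, running G = -0.038675
t=4: π = [0.1960, 0.2255, 0.2320, 0.3465], E[r] = 0.0065, γ^t·E[r] = 0.002679, running G = -0.035996
t=5: π = [0.1964, 0.2255, 0.2314, 0.3468], E[r] = 0.0058, γ^t·E[r] = 0.001916, running G = -0.034080
t=6: π = [0.1965, 0.2255, 0.2312, 0.3468], E[r] = 0.0058, γ^t·E[r] = 0.001513, running G = -0.032567
t=7: π = [0.1965, 0.2254, 0.2312, 0.3468], E[r] = 0.0058, γ^t·E[r] = 0.001211, running G = -0.031356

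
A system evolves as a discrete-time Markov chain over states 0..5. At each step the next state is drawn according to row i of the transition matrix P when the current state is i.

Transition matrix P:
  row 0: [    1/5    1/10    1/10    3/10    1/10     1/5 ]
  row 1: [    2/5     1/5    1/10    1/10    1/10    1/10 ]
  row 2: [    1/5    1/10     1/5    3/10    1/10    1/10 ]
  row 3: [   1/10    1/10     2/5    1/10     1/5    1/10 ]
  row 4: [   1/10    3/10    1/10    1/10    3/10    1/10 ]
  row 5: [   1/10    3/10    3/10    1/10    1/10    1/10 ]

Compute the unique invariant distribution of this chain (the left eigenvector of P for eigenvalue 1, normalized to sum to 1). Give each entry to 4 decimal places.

π = [0.1897, 0.1703, 0.1966, 0.1773, 0.1472, 0.1190]

Balance equations π_j = Σ_i π_i·P[i][j]:
  π_0 = 1/5·π_0 + 2/5·π_1 + 1/5·π_2 + 1/10·π_3 + 1/10·π_4 + 1/10·π_5
  π_1 = 1/10·π_0 + 1/5·π_1 + 1/10·π_2 + 1/10·π_3 + 3/10·π_4 + 3/10·π_5
  π_2 = 1/10·π_0 + 1/10·π_1 + 1/5·π_2 + 2/5·π_3 + 1/10·π_4 + 3/10·π_5
  π_3 = 3/10·π_0 + 1/10·π_1 + 3/10·π_2 + 1/10·π_3 + 1/10·π_4 + 1/10·π_5
  π_4 = 1/10·π_0 + 1/10·π_1 + 1/10·π_2 + 1/5·π_3 + 3/10·π_4 + 1/10·π_5
  normalize: π_0 + π_1 + π_2 + π_3 + π_4 + π_5 = 1
Solving the linear system gives exactly π = [8433/44452, 1892/11113, 8741/44452, 1970/11113, 13083/88904, 10577/88904].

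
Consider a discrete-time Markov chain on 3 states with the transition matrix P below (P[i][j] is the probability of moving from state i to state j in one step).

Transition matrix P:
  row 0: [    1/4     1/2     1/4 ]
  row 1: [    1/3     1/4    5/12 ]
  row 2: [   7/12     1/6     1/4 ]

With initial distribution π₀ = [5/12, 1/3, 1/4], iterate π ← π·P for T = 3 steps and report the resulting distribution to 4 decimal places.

π = [0.3781, 0.3194, 0.3025]

t=0: π = [0.4167, 0.3333, 0.2500]
t=1: π = [0.3611, 0.3333, 0.3056]
t=2: π = [0.3796, 0.3148, 0.3056]
t=3: π = [0.3781, 0.3194, 0.3025]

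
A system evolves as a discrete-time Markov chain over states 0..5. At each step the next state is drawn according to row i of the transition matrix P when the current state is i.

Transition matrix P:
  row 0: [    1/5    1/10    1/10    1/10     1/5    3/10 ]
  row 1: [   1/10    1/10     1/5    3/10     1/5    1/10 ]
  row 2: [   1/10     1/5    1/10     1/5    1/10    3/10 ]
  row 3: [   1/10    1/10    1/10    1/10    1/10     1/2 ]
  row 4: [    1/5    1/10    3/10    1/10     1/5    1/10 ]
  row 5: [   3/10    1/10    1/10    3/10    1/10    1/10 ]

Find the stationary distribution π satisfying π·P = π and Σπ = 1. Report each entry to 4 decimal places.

π = [0.1799, 0.1140, 0.1402, 0.1844, 0.1438, 0.2378]

Balance equations π_j = Σ_i π_i·P[i][j]:
  π_0 = 1/5·π_0 + 1/10·π_1 + 1/10·π_2 + 1/10·π_3 + 1/5·π_4 + 3/10·π_5
  π_1 = 1/10·π_0 + 1/10·π_1 + 1/5·π_2 + 1/10·π_3 + 1/10·π_4 + 1/10·π_5
  π_2 = 1/10·π_0 + 1/5·π_1 + 1/10·π_2 + 1/10·π_3 + 3/10·π_4 + 1/10·π_5
  π_3 = 1/10·π_0 + 3/10·π_1 + 1/5·π_2 + 1/10·π_3 + 1/10·π_4 + 3/10·π_5
  π_4 = 1/5·π_0 + 1/5·π_1 + 1/10·π_2 + 1/10·π_3 + 1/5·π_4 + 1/10·π_5
  normalize: π_0 + π_1 + π_2 + π_3 + π_4 + π_5 = 1
Solving the linear system gives exactly π = [647/3596, 205/1798, 126/899, 663/3596, 517/3596, 855/3596].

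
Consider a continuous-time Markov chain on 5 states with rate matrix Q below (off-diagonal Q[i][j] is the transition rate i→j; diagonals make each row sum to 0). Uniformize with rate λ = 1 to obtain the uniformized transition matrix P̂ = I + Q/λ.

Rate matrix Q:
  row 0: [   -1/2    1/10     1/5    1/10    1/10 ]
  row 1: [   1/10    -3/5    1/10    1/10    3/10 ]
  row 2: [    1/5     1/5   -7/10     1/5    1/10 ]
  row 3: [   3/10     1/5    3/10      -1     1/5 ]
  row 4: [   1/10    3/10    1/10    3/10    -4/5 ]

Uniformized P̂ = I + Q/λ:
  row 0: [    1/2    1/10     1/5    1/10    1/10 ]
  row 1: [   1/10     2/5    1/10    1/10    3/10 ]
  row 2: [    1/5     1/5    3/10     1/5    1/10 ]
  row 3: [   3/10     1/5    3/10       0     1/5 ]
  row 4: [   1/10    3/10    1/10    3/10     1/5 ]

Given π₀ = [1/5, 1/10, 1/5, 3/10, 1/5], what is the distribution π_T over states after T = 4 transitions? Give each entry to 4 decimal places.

t=0: π = [0.2000, 0.1000, 0.2000, 0.3000, 0.2000]
t=1: π = [0.2600, 0.2200, 0.2200, 0.1300, 0.1700]
t=2: π = [0.2520, 0.2350, 0.1960, 0.1430, 0.1740]
t=3: π = [0.2490, 0.2392, 0.1930, 0.1401, 0.1787]
t=4: π = [0.2469, 0.2408, 0.1915, 0.1410, 0.1797]

π = [0.2469, 0.2408, 0.1915, 0.1410, 0.1797]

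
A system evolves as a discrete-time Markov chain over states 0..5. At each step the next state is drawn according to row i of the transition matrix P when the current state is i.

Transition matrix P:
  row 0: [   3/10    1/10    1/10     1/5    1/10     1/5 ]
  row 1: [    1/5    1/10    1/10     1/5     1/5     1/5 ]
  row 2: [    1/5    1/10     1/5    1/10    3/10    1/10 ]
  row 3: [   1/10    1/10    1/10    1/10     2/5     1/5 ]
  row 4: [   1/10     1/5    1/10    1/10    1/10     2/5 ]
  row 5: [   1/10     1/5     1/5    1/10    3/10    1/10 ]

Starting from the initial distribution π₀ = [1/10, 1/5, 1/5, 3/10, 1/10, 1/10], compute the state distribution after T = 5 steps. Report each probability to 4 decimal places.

π = [0.1597, 0.1433, 0.1345, 0.1303, 0.2224, 0.2099]

t=0: π = [0.1000, 0.2000, 0.2000, 0.3000, 0.1000, 0.1000]
t=1: π = [0.1600, 0.1200, 0.1300, 0.1300, 0.2700, 0.1900]
t=2: π = [0.1570, 0.1460, 0.1320, 0.1280, 0.2150, 0.2220]
t=3: π = [0.1592, 0.1437, 0.1354, 0.1303, 0.2238, 0.2076]
t=4: π = [0.1598, 0.1431, 0.1343, 0.1303, 0.2221, 0.2105]
t=5: π = [0.1597, 0.1433, 0.1345, 0.1303, 0.2224, 0.2099]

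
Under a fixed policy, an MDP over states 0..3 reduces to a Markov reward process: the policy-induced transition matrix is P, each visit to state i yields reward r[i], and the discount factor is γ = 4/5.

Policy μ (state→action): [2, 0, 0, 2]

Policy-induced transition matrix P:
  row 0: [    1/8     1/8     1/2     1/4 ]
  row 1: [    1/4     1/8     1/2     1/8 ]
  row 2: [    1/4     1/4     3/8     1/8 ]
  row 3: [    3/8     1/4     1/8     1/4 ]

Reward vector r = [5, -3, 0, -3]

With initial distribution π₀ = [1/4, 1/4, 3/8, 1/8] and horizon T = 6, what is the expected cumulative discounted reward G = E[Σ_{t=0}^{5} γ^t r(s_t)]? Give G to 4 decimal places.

G = 0.3730

t=0: π = [0.2500, 0.2500, 0.3750, 0.1250], E[r] = 0.1250, γ^t·E[r] = 0.125000, running G = 0.125000
t=1: π = [0.2344, 0.1875, 0.4063, 0.1719], E[r] = 0.0938, γ^t·E[r] = 0.075000, running G = 0.200000
t=2: π = [0.2422, 0.1973, 0.3848, 0.1758], E[r] = 0.0918, γ^t·E[r] = 0.058750, running G = 0.258750
t=3: π = [0.2417, 0.1951, 0.3860, 0.1772], E[r] = 0.0916, γ^t·E[r] = 0.046875, running G = 0.305625
t=4: π = [0.2419, 0.1954, 0.3853, 0.1774], E[r] = 0.0914, γ^t·E[r] = 0.037438, running G = 0.343063
t=5: π = [0.2419, 0.1953, 0.3853, 0.1774], E[r] = 0.0914, γ^t·E[r] = 0.029951, running G = 0.373014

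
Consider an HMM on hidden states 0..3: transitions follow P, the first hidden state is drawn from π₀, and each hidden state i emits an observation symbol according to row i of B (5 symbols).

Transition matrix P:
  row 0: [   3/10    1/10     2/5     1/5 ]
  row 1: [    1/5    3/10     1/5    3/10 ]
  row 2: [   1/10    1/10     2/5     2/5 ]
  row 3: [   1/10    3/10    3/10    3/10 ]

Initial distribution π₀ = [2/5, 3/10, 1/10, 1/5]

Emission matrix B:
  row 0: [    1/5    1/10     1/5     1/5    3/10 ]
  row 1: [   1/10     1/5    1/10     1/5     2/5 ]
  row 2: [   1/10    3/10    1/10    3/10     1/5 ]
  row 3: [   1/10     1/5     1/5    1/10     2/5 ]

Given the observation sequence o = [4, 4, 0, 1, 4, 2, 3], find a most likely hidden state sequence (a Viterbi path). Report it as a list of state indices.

path = [0, 0, 0, 2, 3, 3, 2]

t=0: δ = [1.200e-01, 1.200e-01, 2.000e-02, 8.000e-02]  (obs o_0=4)
t=1: δ = [1.080e-02, 1.440e-02, 9.600e-03, 1.440e-02]  ψ = [0, 1, 0, 1]  (obs o_1=4)
t=2: δ = [6.480e-04, 4.320e-04, 4.320e-04, 4.320e-04]  ψ = [0, 1, 0, 1]  (obs o_2=0)
t=3: δ = [1.944e-05, 2.592e-05, 7.776e-05, 3.456e-05]  ψ = [0, 1, 0, 2]  (obs o_3=1)
t=4: δ = [2.333e-06, 4.147e-06, 6.221e-06, 1.244e-05]  ψ = [2, 3, 2, 2]  (obs o_4=4)
t=5: δ = [2.488e-07, 3.732e-07, 3.732e-07, 7.465e-07]  ψ = [3, 3, 3, 3]  (obs o_5=2)
t=6: δ = [1.493e-08, 4.479e-08, 6.718e-08, 2.239e-08]  ψ = [0, 3, 3, 3]  (obs o_6=3)
backtrack: best end state = 2; path = [0, 0, 0, 2, 3, 3, 2]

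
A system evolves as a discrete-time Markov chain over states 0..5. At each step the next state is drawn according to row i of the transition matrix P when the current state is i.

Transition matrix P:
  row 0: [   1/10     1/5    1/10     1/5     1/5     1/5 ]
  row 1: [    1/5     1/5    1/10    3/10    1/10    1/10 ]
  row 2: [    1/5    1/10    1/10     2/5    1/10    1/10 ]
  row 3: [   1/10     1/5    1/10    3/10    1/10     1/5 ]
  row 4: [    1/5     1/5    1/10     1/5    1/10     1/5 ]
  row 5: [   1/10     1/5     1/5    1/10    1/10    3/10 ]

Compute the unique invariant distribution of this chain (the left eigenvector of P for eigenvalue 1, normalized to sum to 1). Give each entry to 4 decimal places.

π = [0.1421, 0.1881, 0.1188, 0.2486, 0.1142, 0.1881]

Balance equations π_j = Σ_i π_i·P[i][j]:
  π_0 = 1/10·π_0 + 1/5·π_1 + 1/5·π_2 + 1/10·π_3 + 1/5·π_4 + 1/10·π_5
  π_1 = 1/5·π_0 + 1/5·π_1 + 1/10·π_2 + 1/5·π_3 + 1/5·π_4 + 1/5·π_5
  π_2 = 1/10·π_0 + 1/10·π_1 + 1/10·π_2 + 1/10·π_3 + 1/10·π_4 + 1/5·π_5
  π_3 = 1/5·π_0 + 3/10·π_1 + 2/5·π_2 + 3/10·π_3 + 1/5·π_4 + 1/10·π_5
  π_4 = 1/5·π_0 + 1/10·π_1 + 1/10·π_2 + 1/10·π_3 + 1/10·π_4 + 1/10·π_5
  normalize: π_0 + π_1 + π_2 + π_3 + π_4 + π_5 = 1
Solving the linear system gives exactly π = [1421/9999, 19/101, 12/101, 226/909, 1142/9999, 19/101].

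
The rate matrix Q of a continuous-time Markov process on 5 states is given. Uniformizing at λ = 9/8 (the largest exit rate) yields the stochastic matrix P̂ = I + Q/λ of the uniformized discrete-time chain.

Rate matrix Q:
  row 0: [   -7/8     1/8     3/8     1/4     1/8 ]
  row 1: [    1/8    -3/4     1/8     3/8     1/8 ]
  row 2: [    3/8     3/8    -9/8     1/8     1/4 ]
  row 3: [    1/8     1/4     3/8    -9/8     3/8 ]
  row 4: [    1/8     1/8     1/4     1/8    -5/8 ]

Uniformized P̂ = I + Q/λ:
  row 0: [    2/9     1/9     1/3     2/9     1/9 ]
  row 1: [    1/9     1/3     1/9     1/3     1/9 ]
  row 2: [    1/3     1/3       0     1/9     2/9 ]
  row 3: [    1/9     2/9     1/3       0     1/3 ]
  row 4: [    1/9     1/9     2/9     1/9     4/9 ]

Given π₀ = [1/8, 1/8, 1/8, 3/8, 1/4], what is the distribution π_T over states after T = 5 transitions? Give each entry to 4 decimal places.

t=0: π = [0.1250, 0.1250, 0.1250, 0.3750, 0.2500]
t=1: π = [0.1528, 0.2083, 0.2361, 0.1111, 0.2917]
t=2: π = [0.1806, 0.2222, 0.1759, 0.1620, 0.2593]
t=3: π = [0.1703, 0.2176, 0.1965, 0.1626, 0.2531]
t=4: π = [0.1737, 0.2212, 0.1914, 0.1603, 0.2534]
t=5: π = [0.1729, 0.2206, 0.1922, 0.1618, 0.2525]

π = [0.1729, 0.2206, 0.1922, 0.1618, 0.2525]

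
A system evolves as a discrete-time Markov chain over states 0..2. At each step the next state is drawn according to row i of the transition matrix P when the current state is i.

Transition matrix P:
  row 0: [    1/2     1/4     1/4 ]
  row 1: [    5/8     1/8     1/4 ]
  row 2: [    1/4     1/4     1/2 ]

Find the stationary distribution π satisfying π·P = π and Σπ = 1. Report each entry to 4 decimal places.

π = [0.4444, 0.2222, 0.3333]

Balance equations π_j = Σ_i π_i·P[i][j]:
  π_0 = 1/2·π_0 + 5/8·π_1 + 1/4·π_2
  π_1 = 1/4·π_0 + 1/8·π_1 + 1/4·π_2
  normalize: π_0 + π_1 + π_2 = 1
Solving the linear system gives exactly π = [4/9, 2/9, 1/3].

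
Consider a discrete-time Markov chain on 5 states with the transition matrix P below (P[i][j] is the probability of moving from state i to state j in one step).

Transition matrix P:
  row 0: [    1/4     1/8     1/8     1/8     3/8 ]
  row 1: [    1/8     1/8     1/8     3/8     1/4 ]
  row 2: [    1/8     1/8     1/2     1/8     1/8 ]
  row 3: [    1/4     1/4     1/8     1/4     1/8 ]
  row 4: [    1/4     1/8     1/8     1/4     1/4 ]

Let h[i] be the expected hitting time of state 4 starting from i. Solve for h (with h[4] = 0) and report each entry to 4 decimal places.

First-step conditioning: h[4] = 0; for i ≠ 4, h[i] = 1 + Σ_k P[i][k]·h[k].
  h[0] = 1 + 1/4·h[0] + 1/8·h[1] + 1/8·h[2] + 1/8·h[3]
  h[1] = 1 + 1/8·h[0] + 1/8·h[1] + 1/8·h[2] + 3/8·h[3]
  h[2] = 1 + 1/8·h[0] + 1/8·h[1] + 1/2·h[2] + 1/8·h[3]
  h[3] = 1 + 1/4·h[0] + 1/4·h[1] + 1/8·h[2] + 1/4·h[3]
Solving the 4×4 linear system over states ≠ 4 gives exactly h = [1080/281, 1300/281, 1512/281, 1420/281, 0] (h[4] = 0 is the target).

h = [3.8434, 4.6263, 5.3808, 5.0534, 0.0000]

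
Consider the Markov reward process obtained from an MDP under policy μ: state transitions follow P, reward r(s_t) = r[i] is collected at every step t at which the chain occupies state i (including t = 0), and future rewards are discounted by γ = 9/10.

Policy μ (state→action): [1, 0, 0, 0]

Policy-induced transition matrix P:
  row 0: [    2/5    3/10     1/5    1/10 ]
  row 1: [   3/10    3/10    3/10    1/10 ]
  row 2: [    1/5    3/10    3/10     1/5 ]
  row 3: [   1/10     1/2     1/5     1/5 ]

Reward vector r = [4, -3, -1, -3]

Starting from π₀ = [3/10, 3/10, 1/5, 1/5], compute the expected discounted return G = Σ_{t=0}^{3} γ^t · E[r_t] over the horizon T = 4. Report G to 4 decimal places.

t=0: π = [0.3000, 0.3000, 0.2000, 0.2000], E[r] = -0.5000, γ^t·E[r] = -0.500000, running G = -0.500000
t=1: π = [0.2700, 0.3400, 0.2500, 0.1400], E[r] = -0.6100, γ^t·E[r] = -0.549000, running G = -1.049000
t=2: π = [0.2740, 0.3280, 0.2590, 0.1390], E[r] = -0.5640, γ^t·E[r] = -0.456840, running G = -1.505840
t=3: π = [0.2737, 0.3278, 0.2587, 0.1398], E[r] = -0.5667, γ^t·E[r] = -0.413124, running G = -1.918964

G = -1.9190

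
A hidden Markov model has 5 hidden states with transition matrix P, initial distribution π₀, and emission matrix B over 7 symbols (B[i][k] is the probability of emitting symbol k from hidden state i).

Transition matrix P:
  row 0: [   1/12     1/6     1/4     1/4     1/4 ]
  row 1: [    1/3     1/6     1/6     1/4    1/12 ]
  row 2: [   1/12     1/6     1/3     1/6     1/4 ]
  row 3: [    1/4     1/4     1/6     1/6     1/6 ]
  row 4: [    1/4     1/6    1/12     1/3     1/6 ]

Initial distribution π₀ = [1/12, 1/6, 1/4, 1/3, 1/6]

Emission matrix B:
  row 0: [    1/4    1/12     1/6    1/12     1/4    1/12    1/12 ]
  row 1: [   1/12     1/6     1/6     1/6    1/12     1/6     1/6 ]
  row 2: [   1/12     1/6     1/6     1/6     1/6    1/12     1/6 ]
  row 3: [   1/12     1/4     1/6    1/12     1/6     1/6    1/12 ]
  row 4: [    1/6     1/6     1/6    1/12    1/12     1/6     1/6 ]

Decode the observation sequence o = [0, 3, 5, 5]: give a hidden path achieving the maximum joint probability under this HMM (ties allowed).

t=0: δ = [2.083e-02, 1.389e-02, 2.083e-02, 2.778e-02, 2.778e-02]  (obs o_0=0)
t=1: δ = [5.787e-04, 1.157e-03, 1.157e-03, 7.716e-04, 4.340e-04]  ψ = [3, 3, 2, 4, 0]  (obs o_1=3)
t=2: δ = [3.215e-05, 3.215e-05, 3.215e-05, 4.823e-05, 4.823e-05]  ψ = [1, 1, 2, 1, 2]  (obs o_2=5)
t=3: δ = [1.005e-06, 2.009e-06, 8.931e-07, 2.679e-06, 1.340e-06]  ψ = [3, 3, 2, 4, 0]  (obs o_3=5)
backtrack: best end state = 3; path = [2, 2, 4, 3]

path = [2, 2, 4, 3]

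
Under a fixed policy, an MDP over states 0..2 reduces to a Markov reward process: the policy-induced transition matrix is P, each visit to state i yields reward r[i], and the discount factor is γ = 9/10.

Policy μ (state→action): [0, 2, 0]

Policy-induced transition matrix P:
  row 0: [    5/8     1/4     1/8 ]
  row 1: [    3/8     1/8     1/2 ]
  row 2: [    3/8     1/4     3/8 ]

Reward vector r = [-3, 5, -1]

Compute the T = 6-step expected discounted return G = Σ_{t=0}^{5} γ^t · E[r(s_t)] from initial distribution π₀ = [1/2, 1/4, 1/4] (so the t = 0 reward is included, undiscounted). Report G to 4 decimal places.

t=0: π = [0.5000, 0.2500, 0.2500], E[r] = -0.5000, γ^t·E[r] = -0.500000, running G = -0.500000
t=1: π = [0.5000, 0.2188, 0.2813], E[r] = -0.6875, γ^t·E[r] = -0.618750, running G = -1.118750
t=2: π = [0.5000, 0.2227, 0.2773], E[r] = -0.6641, γ^t·E[r] = -0.537891, running G = -1.656641
t=3: π = [0.5000, 0.2222, 0.2778], E[r] = -0.6670, γ^t·E[r] = -0.486237, running G = -2.142878
t=4: π = [0.5000, 0.2222, 0.2778], E[r] = -0.6666, γ^t·E[r] = -0.437373, running G = -2.580251
t=5: π = [0.5000, 0.2222, 0.2778], E[r] = -0.6667, γ^t·E[r] = -0.393663, running G = -2.973914

G = -2.9739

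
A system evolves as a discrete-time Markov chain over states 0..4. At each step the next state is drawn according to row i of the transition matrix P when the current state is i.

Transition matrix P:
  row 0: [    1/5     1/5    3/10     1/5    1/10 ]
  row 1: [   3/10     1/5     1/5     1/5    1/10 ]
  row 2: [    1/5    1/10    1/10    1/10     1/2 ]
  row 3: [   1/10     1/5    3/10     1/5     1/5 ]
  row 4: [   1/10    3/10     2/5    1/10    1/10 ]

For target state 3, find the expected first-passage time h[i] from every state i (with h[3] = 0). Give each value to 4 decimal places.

h = [6.4541, 6.3758, 7.2371, 0.0000, 7.1700]

First-step conditioning: h[3] = 0; for i ≠ 3, h[i] = 1 + Σ_k P[i][k]·h[k].
  h[0] = 1 + 1/5·h[0] + 1/5·h[1] + 3/10·h[2] + 1/10·h[4]
  h[1] = 1 + 3/10·h[0] + 1/5·h[1] + 1/5·h[2] + 1/10·h[4]
  h[2] = 1 + 1/5·h[0] + 1/10·h[1] + 1/10·h[2] + 1/2·h[4]
  h[4] = 1 + 1/10·h[0] + 3/10·h[1] + 2/5·h[2] + 1/10·h[4]
Solving the 4×4 linear system over states ≠ 3 gives exactly h = [2885/447, 950/149, 3235/447, 0, 3205/447] (h[3] = 0 is the target).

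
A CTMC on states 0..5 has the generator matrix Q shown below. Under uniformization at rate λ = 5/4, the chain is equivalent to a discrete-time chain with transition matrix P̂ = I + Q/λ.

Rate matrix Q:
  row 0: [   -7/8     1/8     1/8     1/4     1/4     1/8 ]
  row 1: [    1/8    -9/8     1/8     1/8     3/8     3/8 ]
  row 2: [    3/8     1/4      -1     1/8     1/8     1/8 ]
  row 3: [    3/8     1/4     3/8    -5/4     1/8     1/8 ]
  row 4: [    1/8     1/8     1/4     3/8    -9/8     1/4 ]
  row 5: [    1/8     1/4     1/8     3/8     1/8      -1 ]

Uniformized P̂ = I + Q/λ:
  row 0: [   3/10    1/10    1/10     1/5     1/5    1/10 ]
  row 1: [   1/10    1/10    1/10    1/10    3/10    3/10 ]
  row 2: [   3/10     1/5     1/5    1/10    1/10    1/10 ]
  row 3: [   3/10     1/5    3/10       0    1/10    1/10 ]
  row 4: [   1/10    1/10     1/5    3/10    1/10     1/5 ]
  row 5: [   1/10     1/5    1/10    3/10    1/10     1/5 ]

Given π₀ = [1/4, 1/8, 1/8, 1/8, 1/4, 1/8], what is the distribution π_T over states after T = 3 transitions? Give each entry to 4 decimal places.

t=0: π = [0.2500, 0.1250, 0.1250, 0.1250, 0.2500, 0.1250]
t=1: π = [0.2000, 0.1375, 0.1625, 0.1875, 0.1500, 0.1625]
t=2: π = [0.2100, 0.1513, 0.1688, 0.1638, 0.1475, 0.1588]
t=3: π = [0.2085, 0.1491, 0.1644, 0.1659, 0.1513, 0.1609]

π = [0.2085, 0.1491, 0.1644, 0.1659, 0.1513, 0.1609]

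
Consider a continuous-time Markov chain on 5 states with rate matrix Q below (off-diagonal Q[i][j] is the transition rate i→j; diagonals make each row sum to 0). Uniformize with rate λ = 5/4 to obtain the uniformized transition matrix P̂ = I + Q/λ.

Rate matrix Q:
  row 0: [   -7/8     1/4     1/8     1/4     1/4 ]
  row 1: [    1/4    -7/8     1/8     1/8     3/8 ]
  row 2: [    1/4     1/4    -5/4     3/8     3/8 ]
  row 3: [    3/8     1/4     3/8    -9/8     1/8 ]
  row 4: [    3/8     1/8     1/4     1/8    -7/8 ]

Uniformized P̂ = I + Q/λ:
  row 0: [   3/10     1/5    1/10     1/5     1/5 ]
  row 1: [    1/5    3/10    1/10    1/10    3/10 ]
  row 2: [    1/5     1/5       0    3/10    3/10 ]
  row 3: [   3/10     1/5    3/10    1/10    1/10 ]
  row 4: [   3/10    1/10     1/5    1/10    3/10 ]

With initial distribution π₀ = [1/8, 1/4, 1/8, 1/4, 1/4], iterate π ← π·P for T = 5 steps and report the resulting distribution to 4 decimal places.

π = [0.2664, 0.1953, 0.1413, 0.1547, 0.2423]

t=0: π = [0.1250, 0.2500, 0.1250, 0.2500, 0.2500]
t=1: π = [0.2625, 0.2000, 0.1625, 0.1375, 0.2375]
t=2: π = [0.2638, 0.1963, 0.1350, 0.1588, 0.2463]
t=3: π = [0.2669, 0.1950, 0.1429, 0.1534, 0.2419]
t=4: π = [0.2662, 0.1953, 0.1406, 0.1553, 0.2426]
t=5: π = [0.2664, 0.1953, 0.1413, 0.1547, 0.2423]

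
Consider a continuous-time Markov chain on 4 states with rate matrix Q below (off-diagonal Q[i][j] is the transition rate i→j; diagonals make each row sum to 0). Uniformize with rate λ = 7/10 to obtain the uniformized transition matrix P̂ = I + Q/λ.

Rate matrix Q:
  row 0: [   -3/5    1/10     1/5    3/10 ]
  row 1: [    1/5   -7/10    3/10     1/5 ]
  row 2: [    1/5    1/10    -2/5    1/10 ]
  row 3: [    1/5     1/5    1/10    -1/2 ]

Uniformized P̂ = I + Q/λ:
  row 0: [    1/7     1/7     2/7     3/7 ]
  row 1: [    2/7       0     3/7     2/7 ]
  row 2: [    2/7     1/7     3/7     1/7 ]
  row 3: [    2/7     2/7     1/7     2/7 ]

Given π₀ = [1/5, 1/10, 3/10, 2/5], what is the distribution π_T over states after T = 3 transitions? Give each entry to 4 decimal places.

π = [0.2501, 0.1609, 0.3125, 0.2764]

t=0: π = [0.2000, 0.1000, 0.3000, 0.4000]
t=1: π = [0.2571, 0.1857, 0.2857, 0.2714]
t=2: π = [0.2490, 0.1551, 0.3143, 0.2816]
t=3: π = [0.2501, 0.1609, 0.3125, 0.2764]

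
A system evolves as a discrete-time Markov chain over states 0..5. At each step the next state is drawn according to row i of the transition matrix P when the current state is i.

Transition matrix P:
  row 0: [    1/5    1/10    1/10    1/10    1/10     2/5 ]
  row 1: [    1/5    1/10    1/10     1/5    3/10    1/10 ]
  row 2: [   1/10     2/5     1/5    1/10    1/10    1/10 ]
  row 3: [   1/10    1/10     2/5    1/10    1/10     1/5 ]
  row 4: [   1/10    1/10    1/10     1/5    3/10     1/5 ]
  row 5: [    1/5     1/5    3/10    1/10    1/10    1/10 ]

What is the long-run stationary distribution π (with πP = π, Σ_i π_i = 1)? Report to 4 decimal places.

Balance equations π_j = Σ_i π_i·P[i][j]:
  π_0 = 1/5·π_0 + 1/5·π_1 + 1/10·π_2 + 1/10·π_3 + 1/10·π_4 + 1/5·π_5
  π_1 = 1/10·π_0 + 1/10·π_1 + 2/5·π_2 + 1/10·π_3 + 1/10·π_4 + 1/5·π_5
  π_2 = 1/10·π_0 + 1/10·π_1 + 1/5·π_2 + 2/5·π_3 + 1/10·π_4 + 3/10·π_5
  π_3 = 1/10·π_0 + 1/5·π_1 + 1/10·π_2 + 1/10·π_3 + 1/5·π_4 + 1/10·π_5
  π_4 = 1/10·π_0 + 3/10·π_1 + 1/10·π_2 + 1/10·π_3 + 3/10·π_4 + 1/10·π_5
  normalize: π_0 + π_1 + π_2 + π_3 + π_4 + π_5 = 1
Solving the linear system gives exactly π = [15289/101820, 2987/16970, 19847/101820, 913/6788, 1434/8485, 5953/33940].

π = [0.1502, 0.1760, 0.1949, 0.1345, 0.1690, 0.1754]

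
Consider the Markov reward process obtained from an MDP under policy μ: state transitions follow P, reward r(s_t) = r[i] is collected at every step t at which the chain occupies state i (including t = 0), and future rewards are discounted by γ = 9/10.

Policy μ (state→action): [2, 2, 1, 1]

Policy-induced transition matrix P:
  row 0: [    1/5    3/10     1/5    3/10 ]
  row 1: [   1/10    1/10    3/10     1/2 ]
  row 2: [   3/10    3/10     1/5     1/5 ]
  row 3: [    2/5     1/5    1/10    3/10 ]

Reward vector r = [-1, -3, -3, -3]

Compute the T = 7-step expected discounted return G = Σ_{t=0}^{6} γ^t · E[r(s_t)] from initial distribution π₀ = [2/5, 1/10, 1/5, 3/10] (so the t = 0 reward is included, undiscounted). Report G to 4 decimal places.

G = -12.6398

t=0: π = [0.4000, 0.1000, 0.2000, 0.3000], E[r] = -2.2000, γ^t·E[r] = -2.200000, running G = -2.200000
t=1: π = [0.2700, 0.2500, 0.1800, 0.3000], E[r] = -2.4600, γ^t·E[r] = -2.214000, running G = -4.414000
t=2: π = [0.2530, 0.2200, 0.1950, 0.3320], E[r] = -2.4940, γ^t·E[r] = -2.020140, running G = -6.434140
t=3: π = [0.2639, 0.2228, 0.1888, 0.3245], E[r] = -2.4722, γ^t·E[r] = -1.802234, running G = -8.236374
t=4: π = [0.2615, 0.2230, 0.1898, 0.3257], E[r] = -2.4770, γ^t·E[r] = -1.625160, running G = -9.861534
t=5: π = [0.2618, 0.2228, 0.1897, 0.3256], E[r] = -2.4764, γ^t·E[r] = -1.462266, running G = -11.323799
t=6: π = [0.2618, 0.2229, 0.1897, 0.3256], E[r] = -2.4764, γ^t·E[r] = -1.316047, running G = -12.639846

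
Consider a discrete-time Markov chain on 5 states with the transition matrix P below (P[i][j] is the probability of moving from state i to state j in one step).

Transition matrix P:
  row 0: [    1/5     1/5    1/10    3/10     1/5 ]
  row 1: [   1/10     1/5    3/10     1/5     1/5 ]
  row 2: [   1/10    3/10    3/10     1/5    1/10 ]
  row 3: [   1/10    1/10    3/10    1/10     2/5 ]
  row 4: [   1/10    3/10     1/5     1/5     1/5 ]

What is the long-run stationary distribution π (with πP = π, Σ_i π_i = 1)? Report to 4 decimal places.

π = [0.1111, 0.2277, 0.2565, 0.1919, 0.2127]

Balance equations π_j = Σ_i π_i·P[i][j]:
  π_0 = 1/5·π_0 + 1/10·π_1 + 1/10·π_2 + 1/10·π_3 + 1/10·π_4
  π_1 = 1/5·π_0 + 1/5·π_1 + 3/10·π_2 + 1/10·π_3 + 3/10·π_4
  π_2 = 1/10·π_0 + 3/10·π_1 + 3/10·π_2 + 3/10·π_3 + 1/5·π_4
  π_3 = 3/10·π_0 + 1/5·π_1 + 1/5·π_2 + 1/10·π_3 + 1/5·π_4
  normalize: π_0 + π_1 + π_2 + π_3 + π_4 = 1
Solving the linear system gives exactly π = [1/9, 248/1089, 838/3267, 19/99, 695/3267].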